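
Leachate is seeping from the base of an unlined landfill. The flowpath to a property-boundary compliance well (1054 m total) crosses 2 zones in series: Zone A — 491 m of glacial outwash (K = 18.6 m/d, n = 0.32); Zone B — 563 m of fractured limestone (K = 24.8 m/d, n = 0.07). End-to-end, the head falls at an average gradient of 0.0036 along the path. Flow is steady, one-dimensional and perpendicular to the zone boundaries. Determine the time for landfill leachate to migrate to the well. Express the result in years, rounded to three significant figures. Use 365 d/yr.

Steady 1-D flow in series ⇒ the Darcy flux q is identical in every zone and the zone head losses add (resistances L/K in series).
Σ(L/K) = 491/18.6 + 563/24.8 = 26.40 + 22.70 = 49.10 d
K_eq = L_total / Σ(L/K) = 1054 / 49.10 = 21.47 m/d
q = K_eq · i = 21.47 × 0.0036 = 0.07728 m/d (same in every zone)
Zone A: v = q/n = 0.07728/0.32 = 0.2415 m/d → t_A = 491/0.2415 = 2033 d
Zone B: v = q/n = 0.07728/0.07 = 1.104 m/d → t_B = 563/1.104 = 510.0 d
Total t = 2033 + 510.0 = 2543 d
   = 2543 / 365 = 6.97 yr

6.97 years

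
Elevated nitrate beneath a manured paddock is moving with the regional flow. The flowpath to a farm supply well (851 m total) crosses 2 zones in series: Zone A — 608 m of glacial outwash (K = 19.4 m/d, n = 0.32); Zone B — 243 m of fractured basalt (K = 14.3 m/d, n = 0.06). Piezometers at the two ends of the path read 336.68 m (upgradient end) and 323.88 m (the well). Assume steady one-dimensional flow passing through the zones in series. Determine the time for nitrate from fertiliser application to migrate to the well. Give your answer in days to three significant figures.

790 days

Total head drop ΔH = 336.68 − 323.88 = 12.80 m
Continuity: the same q passes through each zone, so ΔH = q·Σ(L_j/K_j) — the zones act as resistances in series.
Σ(L/K) = 608/19.4 + 243/14.3 = 31.34 + 16.99 = 48.33 d
q = ΔH / Σ(L/K) = 12.80 / 48.33 = 0.2648 m/d (same in every zone)
Zone A: v = q/n = 0.2648/0.32 = 0.8276 m/d → t_A = 608/0.8276 = 734.7 d
Zone B: v = q/n = 0.2648/0.06 = 4.414 m/d → t_B = 243/4.414 = 55.05 d
Total t = 734.7 + 55.05 = 789.7 d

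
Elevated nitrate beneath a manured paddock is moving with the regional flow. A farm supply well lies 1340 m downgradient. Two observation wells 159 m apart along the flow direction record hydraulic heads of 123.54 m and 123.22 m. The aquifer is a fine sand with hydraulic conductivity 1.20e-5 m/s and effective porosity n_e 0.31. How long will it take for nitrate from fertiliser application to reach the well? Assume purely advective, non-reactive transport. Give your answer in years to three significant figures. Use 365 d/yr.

Hydraulic gradient i = (123.54 − 123.22) / 159 = 0.32 / 159 = 0.002013
K = 1.20e-5 m/s × 86400 s/d = 1.037 m/d
Specific discharge q = 1.037 × 0.002013 = 0.002087 m/d
Seepage velocity v = q / n = 0.002087 / 0.31 = 0.006731 m/d
t = L / v = 1340 / 0.006731 = 199100 d
   = 199100 / 365 = 545 yr

545 years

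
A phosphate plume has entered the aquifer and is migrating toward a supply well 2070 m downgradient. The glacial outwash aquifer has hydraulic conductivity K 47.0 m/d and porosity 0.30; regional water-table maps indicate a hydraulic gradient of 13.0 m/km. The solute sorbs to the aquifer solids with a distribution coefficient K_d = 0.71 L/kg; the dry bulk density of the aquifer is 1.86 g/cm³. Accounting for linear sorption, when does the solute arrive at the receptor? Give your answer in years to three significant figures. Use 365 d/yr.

Darcy flux q = K·i = 47.0 × 0.013 = 0.6110 m/d
v = Ki/n = 47.0·0.013/0.30 = 2.037 m/d
Retardation R = 1 + ρ_b·K_d/n = 1 + 1.86×0.71/0.30 = 5.402
Contaminant velocity v_c = v/R = 2.037/5.402 = 0.3770 m/d
t = L/v_c = 2070/0.3770 = 5490 d
   = 5490/365 = 15.0 yr

15.0 years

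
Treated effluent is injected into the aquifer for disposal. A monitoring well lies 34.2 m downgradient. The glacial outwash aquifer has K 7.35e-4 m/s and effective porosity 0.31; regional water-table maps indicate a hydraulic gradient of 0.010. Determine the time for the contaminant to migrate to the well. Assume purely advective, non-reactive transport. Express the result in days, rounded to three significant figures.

16.7 days

K = 7.35e-4 m/s × 86400 s/d = 63.50 m/d
Specific discharge q = 63.50 × 0.010 = 0.6350 m/d
Seepage velocity v = q / n = 0.6350 / 0.31 = 2.049 m/d
t = L / v = 34.2 / 2.049 = 16.70 d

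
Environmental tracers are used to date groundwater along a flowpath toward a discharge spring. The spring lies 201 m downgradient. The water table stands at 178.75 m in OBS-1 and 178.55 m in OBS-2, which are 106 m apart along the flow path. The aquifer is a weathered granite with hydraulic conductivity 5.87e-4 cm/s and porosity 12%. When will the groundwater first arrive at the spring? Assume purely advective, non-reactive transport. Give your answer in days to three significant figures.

25200 days

Hydraulic gradient i = (178.75 − 178.55) / 106 = 0.20 / 106 = 0.001887
K = 5.87e-4 cm/s × 864 = 0.5072 m/d
q = Ki = 0.5072 × 0.001887 = 9.569e-4 m/d
Seepage velocity v = q / n = 9.569e-4 / 0.12 = 0.007974 m/d
t = L / v = 201 / 0.007974 = 25210 d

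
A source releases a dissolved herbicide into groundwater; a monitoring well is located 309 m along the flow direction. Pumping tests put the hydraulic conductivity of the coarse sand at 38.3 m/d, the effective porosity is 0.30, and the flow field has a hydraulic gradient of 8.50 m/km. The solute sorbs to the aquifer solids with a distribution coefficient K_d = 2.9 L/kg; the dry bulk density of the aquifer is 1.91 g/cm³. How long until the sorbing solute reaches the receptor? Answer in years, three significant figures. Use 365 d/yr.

Darcy flux q = K·i = 38.3 × 0.0085 = 0.3256 m/d
v = Ki/n = 38.3·0.0085/0.30 = 1.085 m/d
Retardation R = 1 + ρ_b·K_d/n = 1 + 1.91×2.9/0.30 = 19.46
Contaminant velocity v_c = v/R = 1.085/19.46 = 0.05575 m/d
t = L/v_c = 309/0.05575 = 5542 d
   = 5542/365 = 15.2 yr

15.2 years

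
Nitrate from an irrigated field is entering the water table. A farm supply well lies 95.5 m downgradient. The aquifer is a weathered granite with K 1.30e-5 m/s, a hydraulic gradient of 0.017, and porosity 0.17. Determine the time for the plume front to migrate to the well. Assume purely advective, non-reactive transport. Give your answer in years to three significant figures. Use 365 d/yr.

2.33 years

K = 1.30e-5 m/s × 86400 s/d = 1.123 m/d
Specific discharge q = 1.123 × 0.017 = 0.01909 m/d
v = Ki/n = 1.123·0.017/0.17 = 0.1123 m/d
t = L / v = 95.5 / 0.1123 = 850.2 d
   = 850.2 / 365 = 2.33 yr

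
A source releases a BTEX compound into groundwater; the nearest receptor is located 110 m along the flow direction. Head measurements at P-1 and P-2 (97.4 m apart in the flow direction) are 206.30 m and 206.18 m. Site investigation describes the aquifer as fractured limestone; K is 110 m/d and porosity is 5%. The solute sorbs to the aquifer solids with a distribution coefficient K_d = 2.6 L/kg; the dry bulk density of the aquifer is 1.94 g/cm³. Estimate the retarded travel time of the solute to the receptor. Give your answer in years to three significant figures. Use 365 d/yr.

Hydraulic gradient i = (206.30 − 206.18) / 97.4 = 0.12 / 97.4 = 0.001232
q = Ki = 110 × 0.001232 = 0.1355 m/d
v = Ki/n = 110·0.001232/0.05 = 2.710 m/d
Retardation R = 1 + ρ_b·K_d/n = 1 + 1.94×2.6/0.05 = 101.9
Contaminant velocity v_c = v/R = 2.710/101.9 = 0.02660 m/d
t = L/v_c = 110/0.02660 = 4135 d
   = 4135/365 = 11.3 yr

11.3 years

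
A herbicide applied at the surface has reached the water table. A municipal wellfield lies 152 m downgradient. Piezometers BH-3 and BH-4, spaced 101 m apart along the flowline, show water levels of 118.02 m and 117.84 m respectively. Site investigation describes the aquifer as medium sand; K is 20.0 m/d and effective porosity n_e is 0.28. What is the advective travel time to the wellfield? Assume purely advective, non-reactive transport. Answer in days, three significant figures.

1190 days

Hydraulic gradient i = (118.02 − 117.84) / 101 = 0.18 / 101 = 0.001782
Specific discharge q = 20.0 × 0.001782 = 0.03564 m/d
Seepage velocity v = q / n = 0.03564 / 0.28 = 0.1273 m/d
t = L / v = 152 / 0.1273 = 1194 d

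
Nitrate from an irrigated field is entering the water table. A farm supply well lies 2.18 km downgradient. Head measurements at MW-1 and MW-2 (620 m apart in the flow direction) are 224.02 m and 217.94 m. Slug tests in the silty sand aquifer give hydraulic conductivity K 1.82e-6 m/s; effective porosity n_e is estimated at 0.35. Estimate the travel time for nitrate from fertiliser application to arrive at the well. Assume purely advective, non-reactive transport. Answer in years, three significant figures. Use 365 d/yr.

1360 years

Hydraulic gradient i = (224.02 − 217.94) / 620 = 6.08 / 620 = 0.009806
K = 1.82e-6 m/s × 86400 s/d = 0.1572 m/d
Darcy flux q = K·i = 0.1572 × 0.009806 = 0.001542 m/d
v = Ki/n = 0.1572·0.009806/0.35 = 0.004406 m/d
L = 2.18 km = 2180 m
t = L / v = 2180 / 0.004406 = 494800 d
   = 494800 / 365 = 1360 yr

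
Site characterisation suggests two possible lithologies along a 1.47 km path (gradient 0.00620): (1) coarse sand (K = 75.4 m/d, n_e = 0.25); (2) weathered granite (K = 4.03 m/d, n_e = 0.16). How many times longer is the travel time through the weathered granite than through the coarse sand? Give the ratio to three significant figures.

Unit 1 (coarse sand): v = 75.4×0.0062/0.25 = 1.870 m/d, t = 1470/1.870 = 786.1 d
Unit 2 (weathered granite): v = 4.03×0.0062/0.16 = 0.1562 m/d, t = 1470/0.1562 = 9413 d
t(weathered granite) / t(coarse sand) = 9413/786.1 = 12.0

12.0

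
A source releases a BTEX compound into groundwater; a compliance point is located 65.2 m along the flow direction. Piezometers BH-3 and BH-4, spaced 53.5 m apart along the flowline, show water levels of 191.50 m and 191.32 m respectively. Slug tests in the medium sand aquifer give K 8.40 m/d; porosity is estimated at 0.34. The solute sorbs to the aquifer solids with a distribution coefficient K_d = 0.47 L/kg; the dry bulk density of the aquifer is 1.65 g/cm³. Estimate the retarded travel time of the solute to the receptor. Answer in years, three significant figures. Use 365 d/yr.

Hydraulic gradient i = (191.50 − 191.32) / 53.5 = 0.18 / 53.5 = 0.003364
Darcy flux q = K·i = 8.40 × 0.003364 = 0.02826 m/d
v_s = q/n_e = 0.02826/0.34 = 0.08312 m/d
Retardation R = 1 + ρ_b·K_d/n = 1 + 1.65×0.47/0.34 = 3.281
Contaminant velocity v_c = v/R = 0.08312/3.281 = 0.02534 m/d
t = L/v_c = 65.2/0.02534 = 2573 d
   = 2573/365 = 7.05 yr

7.05 years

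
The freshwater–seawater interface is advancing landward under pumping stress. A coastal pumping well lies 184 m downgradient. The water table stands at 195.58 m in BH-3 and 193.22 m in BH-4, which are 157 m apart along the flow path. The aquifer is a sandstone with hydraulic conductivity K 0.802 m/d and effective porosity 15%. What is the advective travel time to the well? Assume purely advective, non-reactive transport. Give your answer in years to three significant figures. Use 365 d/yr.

6.27 years

Hydraulic gradient i = (195.58 − 193.22) / 157 = 2.36 / 157 = 0.01503
Specific discharge q = 0.802 × 0.01503 = 0.01206 m/d
Seepage velocity v = q / n = 0.01206 / 0.15 = 0.08037 m/d
t = L / v = 184 / 0.08037 = 2289 d
   = 2289 / 365 = 6.27 yr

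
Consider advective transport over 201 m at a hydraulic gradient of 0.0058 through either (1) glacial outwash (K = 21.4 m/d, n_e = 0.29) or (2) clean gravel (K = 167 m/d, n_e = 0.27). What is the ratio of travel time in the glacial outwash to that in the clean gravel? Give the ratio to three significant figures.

8.38

Unit 1 (glacial outwash): v = 21.4×0.0058/0.29 = 0.4280 m/d, t = 201/0.4280 = 469.6 d
Unit 2 (clean gravel): v = 167×0.0058/0.27 = 3.587 m/d, t = 201/3.587 = 56.03 d
t(glacial outwash) / t(clean gravel) = 469.6/56.03 = 8.38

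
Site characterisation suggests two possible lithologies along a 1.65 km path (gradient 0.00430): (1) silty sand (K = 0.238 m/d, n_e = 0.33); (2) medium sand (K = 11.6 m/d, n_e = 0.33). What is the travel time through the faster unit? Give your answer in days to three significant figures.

10900 days

Unit 1 (silty sand): v = 0.238×0.0043/0.33 = 0.003101 m/d, t = 1650/0.003101 = 532100 d
Unit 2 (medium sand): v = 11.6×0.0043/0.33 = 0.1512 m/d, t = 1650/0.1512 = 10920 d
Faster unit: t = 10900 d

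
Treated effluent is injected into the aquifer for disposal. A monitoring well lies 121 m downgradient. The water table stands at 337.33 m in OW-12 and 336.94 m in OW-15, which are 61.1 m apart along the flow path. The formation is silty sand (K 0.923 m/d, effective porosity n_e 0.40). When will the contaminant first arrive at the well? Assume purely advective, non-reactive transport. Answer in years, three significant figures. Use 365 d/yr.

22.5 years

Hydraulic gradient i = (337.33 − 336.94) / 61.1 = 0.39 / 61.1 = 0.006383
q = Ki = 0.923 × 0.006383 = 0.005891 m/d
v_s = q/n_e = 0.005891/0.40 = 0.01473 m/d
t = L / v = 121 / 0.01473 = 8215 d
   = 8215 / 365 = 22.5 yr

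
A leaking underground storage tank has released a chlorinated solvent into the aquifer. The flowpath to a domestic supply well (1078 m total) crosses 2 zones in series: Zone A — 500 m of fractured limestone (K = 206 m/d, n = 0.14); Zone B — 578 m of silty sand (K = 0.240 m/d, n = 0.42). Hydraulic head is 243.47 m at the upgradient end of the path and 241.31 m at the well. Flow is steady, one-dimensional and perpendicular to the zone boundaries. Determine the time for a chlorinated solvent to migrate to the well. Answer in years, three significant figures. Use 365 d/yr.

Total head drop ΔH = 243.47 − 241.31 = 2.16 m
Steady 1-D flow in series ⇒ the Darcy flux q is identical in every zone and the zone head losses add (resistances L/K in series).
Σ(L/K) = 500/206 + 578/0.240 = 2.427 + 2408 = 2411 d
q = ΔH / Σ(L/K) = 2.16 / 2411 = 8.960e-4 m/d (same in every zone)
Zone A: v = q/n = 8.960e-4/0.14 = 0.006400 m/d → t_A = 500/0.006400 = 78130 d
Zone B: v = q/n = 8.960e-4/0.42 = 0.002133 m/d → t_B = 578/0.002133 = 270900 d
Total t = 78130 + 270900 = 349100 d
   = 349100 / 365 = 956 yr

956 years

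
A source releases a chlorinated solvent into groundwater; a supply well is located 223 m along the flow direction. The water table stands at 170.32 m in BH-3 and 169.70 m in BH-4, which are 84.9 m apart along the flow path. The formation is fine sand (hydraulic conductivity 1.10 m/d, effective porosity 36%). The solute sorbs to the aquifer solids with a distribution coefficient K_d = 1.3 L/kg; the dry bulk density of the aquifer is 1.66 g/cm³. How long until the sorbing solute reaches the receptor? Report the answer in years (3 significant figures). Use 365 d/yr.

Hydraulic gradient i = (170.32 − 169.70) / 84.9 = 0.62 / 84.9 = 0.007303
Darcy flux q = K·i = 1.10 × 0.007303 = 0.008033 m/d
v_s = q/n_e = 0.008033/0.36 = 0.02231 m/d
Retardation R = 1 + ρ_b·K_d/n = 1 + 1.66×1.3/0.36 = 6.994
Contaminant velocity v_c = v/R = 0.02231/6.994 = 0.003190 m/d
t = L/v_c = 223/0.003190 = 69900 d
   = 69900/365 = 192 yr

192 years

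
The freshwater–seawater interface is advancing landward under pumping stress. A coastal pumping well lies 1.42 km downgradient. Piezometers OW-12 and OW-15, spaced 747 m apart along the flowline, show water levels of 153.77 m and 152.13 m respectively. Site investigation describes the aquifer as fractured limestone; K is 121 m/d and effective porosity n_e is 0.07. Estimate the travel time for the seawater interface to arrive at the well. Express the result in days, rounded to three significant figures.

Hydraulic gradient i = (153.77 − 152.13) / 747 = 1.64 / 747 = 0.002195
Darcy flux q = K·i = 121 × 0.002195 = 0.2656 m/d
v_s = q/n_e = 0.2656/0.07 = 3.795 m/d
L = 1.42 km = 1420 m
t = L / v = 1420 / 3.795 = 374.2 d

374 days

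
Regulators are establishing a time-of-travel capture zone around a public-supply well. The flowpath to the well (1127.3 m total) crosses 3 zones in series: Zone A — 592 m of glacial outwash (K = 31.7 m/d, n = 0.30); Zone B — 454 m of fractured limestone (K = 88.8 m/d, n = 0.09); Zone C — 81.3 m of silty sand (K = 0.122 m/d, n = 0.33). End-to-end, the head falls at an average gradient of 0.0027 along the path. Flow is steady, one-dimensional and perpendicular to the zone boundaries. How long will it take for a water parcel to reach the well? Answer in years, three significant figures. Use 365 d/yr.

152 years

Continuity: the same q passes through each zone, so ΔH = q·Σ(L_j/K_j) — the zones act as resistances in series.
Σ(L/K) = 592/31.7 + 454/88.8 + 81.3/0.122 = 18.68 + 5.113 + 666.4 = 690.2 d
K_eq = L_total / Σ(L/K) = 1127.3 / 690.2 = 1.633 m/d
q = K_eq · i = 1.633 × 0.0027 = 0.004410 m/d (same in every zone)
Zone A: v = q/n = 0.004410/0.30 = 0.01470 m/d → t_A = 592/0.01470 = 40270 d
Zone B: v = q/n = 0.004410/0.09 = 0.04900 m/d → t_B = 454/0.04900 = 9265 d
Zone C: v = q/n = 0.004410/0.33 = 0.01336 m/d → t_C = 81.3/0.01336 = 6084 d
Total t = 40270 + 9265 + 6084 = 55620 d
   = 55620 / 365 = 152 yr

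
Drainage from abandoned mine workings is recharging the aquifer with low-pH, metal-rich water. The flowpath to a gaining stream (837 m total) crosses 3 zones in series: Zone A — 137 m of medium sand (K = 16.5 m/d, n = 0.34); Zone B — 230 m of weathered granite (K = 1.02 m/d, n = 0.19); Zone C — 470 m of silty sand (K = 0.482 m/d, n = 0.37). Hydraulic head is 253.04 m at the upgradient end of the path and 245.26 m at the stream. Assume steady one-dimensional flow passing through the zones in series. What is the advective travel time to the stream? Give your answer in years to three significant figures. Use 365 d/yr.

112 years

Total head drop ΔH = 253.04 − 245.26 = 7.78 m
Steady 1-D flow in series ⇒ the Darcy flux q is identical in every zone and the zone head losses add (resistances L/K in series).
Σ(L/K) = 137/16.5 + 230/1.02 + 470/0.482 = 8.303 + 225.5 + 975.1 = 1209 d
q = ΔH / Σ(L/K) = 7.78 / 1209 = 0.006436 m/d (same in every zone)
Zone A: v = q/n = 0.006436/0.34 = 0.01893 m/d → t_A = 137/0.01893 = 7238 d
Zone B: v = q/n = 0.006436/0.19 = 0.03387 m/d → t_B = 230/0.03387 = 6790 d
Zone C: v = q/n = 0.006436/0.37 = 0.01739 m/d → t_C = 470/0.01739 = 27020 d
Total t = 7238 + 6790 + 27020 = 41050 d
   = 41050 / 365 = 112 yr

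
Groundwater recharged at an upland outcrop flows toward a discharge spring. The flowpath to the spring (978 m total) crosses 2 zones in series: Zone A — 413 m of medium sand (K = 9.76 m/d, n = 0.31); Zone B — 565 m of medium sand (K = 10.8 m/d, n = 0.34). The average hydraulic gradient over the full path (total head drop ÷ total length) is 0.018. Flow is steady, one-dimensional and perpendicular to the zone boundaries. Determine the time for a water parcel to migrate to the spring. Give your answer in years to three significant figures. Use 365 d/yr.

4.71 years

Steady 1-D flow in series ⇒ the Darcy flux q is identical in every zone and the zone head losses add (resistances L/K in series).
Σ(L/K) = 413/9.76 + 565/10.8 = 42.32 + 52.31 = 94.63 d
K_eq = L_total / Σ(L/K) = 978 / 94.63 = 10.33 m/d
q = K_eq · i = 10.33 × 0.018 = 0.1860 m/d (same in every zone)
Zone A: v = q/n = 0.1860/0.31 = 0.6001 m/d → t_A = 413/0.6001 = 688.2 d
Zone B: v = q/n = 0.1860/0.34 = 0.5471 m/d → t_B = 565/0.5471 = 1033 d
Total t = 688.2 + 1033 = 1721 d
   = 1721 / 365 = 4.71 yr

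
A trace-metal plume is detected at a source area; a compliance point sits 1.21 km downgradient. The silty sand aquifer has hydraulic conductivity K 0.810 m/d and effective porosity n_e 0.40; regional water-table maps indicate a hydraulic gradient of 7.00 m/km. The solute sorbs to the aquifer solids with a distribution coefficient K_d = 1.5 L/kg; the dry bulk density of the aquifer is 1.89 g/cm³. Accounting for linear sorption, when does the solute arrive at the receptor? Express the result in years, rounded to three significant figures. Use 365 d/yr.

1890 years

Specific discharge q = 0.810 × 0.0070 = 0.005670 m/d
Seepage velocity v = q / n = 0.005670 / 0.40 = 0.01418 m/d
Retardation R = 1 + ρ_b·K_d/n = 1 + 1.89×1.5/0.40 = 8.087
Contaminant velocity v_c = v/R = 0.01418/8.087 = 0.001753 m/d
L = 1.21 km = 1210 m
t = L/v_c = 1210/0.001753 = 690400 d
   = 690400/365 = 1890 yr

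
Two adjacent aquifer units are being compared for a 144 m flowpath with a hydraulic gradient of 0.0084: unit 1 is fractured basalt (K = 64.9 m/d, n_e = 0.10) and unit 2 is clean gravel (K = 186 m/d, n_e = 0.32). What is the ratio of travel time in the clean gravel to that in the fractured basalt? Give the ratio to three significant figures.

1.12

Unit 1 (fractured basalt): v = 64.9×0.0084/0.10 = 5.452 m/d, t = 144/5.452 = 26.41 d
Unit 2 (clean gravel): v = 186×0.0084/0.32 = 4.883 m/d, t = 144/4.883 = 29.49 d
t(clean gravel) / t(fractured basalt) = 29.49/26.41 = 1.12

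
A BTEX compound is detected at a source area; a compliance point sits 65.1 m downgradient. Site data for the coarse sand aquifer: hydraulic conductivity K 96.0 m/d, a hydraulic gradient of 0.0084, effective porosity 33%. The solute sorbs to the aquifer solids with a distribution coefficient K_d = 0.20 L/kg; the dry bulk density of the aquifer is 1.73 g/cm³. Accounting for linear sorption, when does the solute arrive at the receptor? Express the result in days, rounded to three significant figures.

54.6 days

q = Ki = 96.0 × 0.0084 = 0.8064 m/d
Average linear velocity = 0.8064 / 0.33 = 2.444 m/d
Retardation R = 1 + ρ_b·K_d/n = 1 + 1.73×0.20/0.33 = 2.048
Contaminant velocity v_c = v/R = 2.444/2.048 = 1.193 m/d
t = L/v_c = 65.1/1.193 = 54.57 d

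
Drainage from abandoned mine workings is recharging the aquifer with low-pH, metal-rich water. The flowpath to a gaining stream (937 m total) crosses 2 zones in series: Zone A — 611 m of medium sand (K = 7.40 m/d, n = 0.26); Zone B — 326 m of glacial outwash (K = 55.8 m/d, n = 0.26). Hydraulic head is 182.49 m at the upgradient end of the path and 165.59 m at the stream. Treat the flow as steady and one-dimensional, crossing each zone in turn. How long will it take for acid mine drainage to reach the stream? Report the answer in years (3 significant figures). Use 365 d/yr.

Total head drop ΔH = 182.49 − 165.59 = 16.90 m
Steady 1-D flow in series ⇒ the Darcy flux q is identical in every zone and the zone head losses add (resistances L/K in series).
Σ(L/K) = 611/7.40 + 326/55.8 = 82.57 + 5.842 = 88.41 d
q = ΔH / Σ(L/K) = 16.90 / 88.41 = 0.1912 m/d (same in every zone)
Zone A: v = q/n = 0.1912/0.26 = 0.7352 m/d → t_A = 611/0.7352 = 831.1 d
Zone B: v = q/n = 0.1912/0.26 = 0.7352 m/d → t_B = 326/0.7352 = 443.4 d
Total t = 831.1 + 443.4 = 1274 d
   = 1274 / 365 = 3.49 yr

3.49 years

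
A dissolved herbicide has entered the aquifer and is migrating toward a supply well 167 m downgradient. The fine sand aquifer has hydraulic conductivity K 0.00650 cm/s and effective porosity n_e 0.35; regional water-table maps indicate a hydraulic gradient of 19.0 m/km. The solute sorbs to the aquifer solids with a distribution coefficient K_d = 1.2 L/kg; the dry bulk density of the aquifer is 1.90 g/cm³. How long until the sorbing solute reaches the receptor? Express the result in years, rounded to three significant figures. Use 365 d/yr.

K = 0.00650 cm/s × 864 = 5.616 m/d
Darcy flux q = K·i = 5.616 × 0.019 = 0.1067 m/d
v = Ki/n = 5.616·0.019/0.35 = 0.3049 m/d
Retardation R = 1 + ρ_b·K_d/n = 1 + 1.90×1.2/0.35 = 7.514
Contaminant velocity v_c = v/R = 0.3049/7.514 = 0.04057 m/d
t = L/v_c = 167/0.04057 = 4116 d
   = 4116/365 = 11.3 yr

11.3 years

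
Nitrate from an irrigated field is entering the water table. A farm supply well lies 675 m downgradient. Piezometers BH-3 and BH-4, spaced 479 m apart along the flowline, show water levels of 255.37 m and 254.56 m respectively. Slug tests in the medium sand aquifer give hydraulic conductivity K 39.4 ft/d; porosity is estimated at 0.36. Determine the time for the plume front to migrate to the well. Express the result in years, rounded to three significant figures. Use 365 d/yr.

32.8 years

Hydraulic gradient i = (255.37 − 254.56) / 479 = 0.81 / 479 = 0.001691
K = 39.4 ft/d × 0.3048 = 12.01 m/d
Specific discharge q = 12.01 × 0.001691 = 0.02031 m/d
Average linear velocity = 0.02031 / 0.36 = 0.05641 m/d
t = L / v = 675 / 0.05641 = 11970 d
   = 11970 / 365 = 32.8 yr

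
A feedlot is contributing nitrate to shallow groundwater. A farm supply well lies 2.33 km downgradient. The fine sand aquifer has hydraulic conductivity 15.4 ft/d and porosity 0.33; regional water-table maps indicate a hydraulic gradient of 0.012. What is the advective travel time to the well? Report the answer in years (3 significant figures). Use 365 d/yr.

K = 15.4 ft/d × 0.3048 = 4.694 m/d
Darcy flux q = K·i = 4.694 × 0.012 = 0.05633 m/d
Average linear velocity = 0.05633 / 0.33 = 0.1707 m/d
L = 2.33 km = 2330 m
t = L / v = 2330 / 0.1707 = 13650 d
   = 13650 / 365 = 37.4 yr

37.4 years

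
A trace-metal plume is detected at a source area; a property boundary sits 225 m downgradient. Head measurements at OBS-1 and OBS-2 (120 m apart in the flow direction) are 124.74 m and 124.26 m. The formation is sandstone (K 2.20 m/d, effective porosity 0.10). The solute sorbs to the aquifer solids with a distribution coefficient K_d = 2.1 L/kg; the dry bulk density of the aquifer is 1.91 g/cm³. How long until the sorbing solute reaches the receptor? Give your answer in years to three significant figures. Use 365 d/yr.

Hydraulic gradient i = (124.74 − 124.26) / 120 = 0.48 / 120 = 0.004000
q = Ki = 2.20 × 0.004000 = 0.008800 m/d
Seepage velocity v = q / n = 0.008800 / 0.10 = 0.08800 m/d
Retardation R = 1 + ρ_b·K_d/n = 1 + 1.91×2.1/0.10 = 41.11
Contaminant velocity v_c = v/R = 0.08800/41.11 = 0.002141 m/d
t = L/v_c = 225/0.002141 = 105100 d
   = 105100/365 = 288 yr

288 years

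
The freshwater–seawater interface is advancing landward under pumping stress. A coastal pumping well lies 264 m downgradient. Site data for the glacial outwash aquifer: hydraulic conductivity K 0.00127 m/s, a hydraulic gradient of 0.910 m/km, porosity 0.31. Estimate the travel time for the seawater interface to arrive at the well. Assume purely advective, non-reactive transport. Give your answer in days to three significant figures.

820 days

K = 0.00127 m/s × 86400 s/d = 109.7 m/d
q = Ki = 109.7 × 9.1e-4 = 0.09985 m/d
v_s = q/n_e = 0.09985/0.31 = 0.3221 m/d
t = L / v = 264 / 0.3221 = 819.6 d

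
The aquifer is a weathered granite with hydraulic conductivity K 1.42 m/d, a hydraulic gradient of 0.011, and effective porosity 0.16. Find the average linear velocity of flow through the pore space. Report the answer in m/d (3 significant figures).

Specific discharge q = 1.42 × 0.011 = 0.01562 m/d
v_s = q/n_e = 0.01562/0.16 = 0.09762 m/d

0.0976 m/d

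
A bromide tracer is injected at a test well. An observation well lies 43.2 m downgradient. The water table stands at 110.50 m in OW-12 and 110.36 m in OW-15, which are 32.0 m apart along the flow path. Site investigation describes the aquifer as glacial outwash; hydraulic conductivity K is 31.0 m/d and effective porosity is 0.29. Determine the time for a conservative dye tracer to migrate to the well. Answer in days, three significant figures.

92.4 days

Hydraulic gradient i = (110.50 − 110.36) / 32.0 = 0.14 / 32.0 = 0.004375
Darcy flux q = K·i = 31.0 × 0.004375 = 0.1356 m/d
v_s = q/n_e = 0.1356/0.29 = 0.4677 m/d
t = L / v = 43.2 / 0.4677 = 92.37 d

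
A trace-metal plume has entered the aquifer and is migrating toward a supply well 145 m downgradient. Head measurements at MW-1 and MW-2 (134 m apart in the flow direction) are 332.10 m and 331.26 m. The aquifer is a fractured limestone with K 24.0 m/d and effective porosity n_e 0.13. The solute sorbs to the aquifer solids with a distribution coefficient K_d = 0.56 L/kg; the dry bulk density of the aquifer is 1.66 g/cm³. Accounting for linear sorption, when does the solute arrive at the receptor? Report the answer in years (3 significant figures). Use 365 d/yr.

2.80 years

Hydraulic gradient i = (332.10 − 331.26) / 134 = 0.84 / 134 = 0.006269
q = Ki = 24.0 × 0.006269 = 0.1504 m/d
v = Ki/n = 24.0·0.006269/0.13 = 1.157 m/d
Retardation R = 1 + ρ_b·K_d/n = 1 + 1.66×0.56/0.13 = 8.151
Contaminant velocity v_c = v/R = 1.157/8.151 = 0.1420 m/d
t = L/v_c = 145/0.1420 = 1021 d
   = 1021/365 = 2.80 yr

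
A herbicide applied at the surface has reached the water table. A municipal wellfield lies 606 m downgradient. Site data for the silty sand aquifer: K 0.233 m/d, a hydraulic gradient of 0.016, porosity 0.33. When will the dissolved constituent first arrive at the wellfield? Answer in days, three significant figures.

53600 days

Darcy flux q = K·i = 0.233 × 0.016 = 0.003728 m/d
v = Ki/n = 0.233·0.016/0.33 = 0.01130 m/d
t = L / v = 606 / 0.01130 = 53640 d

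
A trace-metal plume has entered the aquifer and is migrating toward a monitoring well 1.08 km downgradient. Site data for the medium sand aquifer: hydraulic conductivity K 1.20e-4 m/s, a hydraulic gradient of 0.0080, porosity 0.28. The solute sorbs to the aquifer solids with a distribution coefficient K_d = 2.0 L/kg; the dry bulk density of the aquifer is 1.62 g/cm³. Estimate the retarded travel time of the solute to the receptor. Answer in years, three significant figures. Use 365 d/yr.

126 years

K = 1.20e-4 m/s × 86400 s/d = 10.37 m/d
Darcy flux q = K·i = 10.37 × 0.0080 = 0.08294 m/d
Seepage velocity v = q / n = 0.08294 / 0.28 = 0.2962 m/d
Retardation R = 1 + ρ_b·K_d/n = 1 + 1.62×2.0/0.28 = 12.57
Contaminant velocity v_c = v/R = 0.2962/12.57 = 0.02356 m/d
L = 1.08 km = 1080 m
t = L/v_c = 1080/0.02356 = 45830 d
   = 45830/365 = 126 yr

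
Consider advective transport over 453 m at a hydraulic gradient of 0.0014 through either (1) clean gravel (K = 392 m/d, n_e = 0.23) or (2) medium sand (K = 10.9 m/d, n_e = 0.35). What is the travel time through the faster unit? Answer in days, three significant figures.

Unit 1 (clean gravel): v = 392×0.0014/0.23 = 2.386 m/d, t = 453/2.386 = 189.9 d
Unit 2 (medium sand): v = 10.9×0.0014/0.35 = 0.04360 m/d, t = 453/0.04360 = 10390 d
Faster unit: t = 190 d

190 days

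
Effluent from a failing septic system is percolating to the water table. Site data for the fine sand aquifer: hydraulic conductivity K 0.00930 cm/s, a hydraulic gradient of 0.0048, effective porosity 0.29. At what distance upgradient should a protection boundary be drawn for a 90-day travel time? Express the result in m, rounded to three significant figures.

12.0 m

K = 0.00930 cm/s × 864 = 8.035 m/d
q = Ki = 8.035 × 0.0048 = 0.03857 m/d
Seepage velocity v = q / n = 0.03857 / 0.29 = 0.1330 m/d
L = v × T = 0.1330 × 90 = 11.97 m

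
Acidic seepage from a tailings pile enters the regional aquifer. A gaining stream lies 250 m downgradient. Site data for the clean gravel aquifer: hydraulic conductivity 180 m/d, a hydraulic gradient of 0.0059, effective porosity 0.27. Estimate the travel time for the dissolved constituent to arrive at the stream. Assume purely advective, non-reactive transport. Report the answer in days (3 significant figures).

Specific discharge q = 180 × 0.0059 = 1.062 m/d
Seepage velocity v = q / n = 1.062 / 0.27 = 3.933 m/d
t = L / v = 250 / 3.933 = 63.56 d

63.6 days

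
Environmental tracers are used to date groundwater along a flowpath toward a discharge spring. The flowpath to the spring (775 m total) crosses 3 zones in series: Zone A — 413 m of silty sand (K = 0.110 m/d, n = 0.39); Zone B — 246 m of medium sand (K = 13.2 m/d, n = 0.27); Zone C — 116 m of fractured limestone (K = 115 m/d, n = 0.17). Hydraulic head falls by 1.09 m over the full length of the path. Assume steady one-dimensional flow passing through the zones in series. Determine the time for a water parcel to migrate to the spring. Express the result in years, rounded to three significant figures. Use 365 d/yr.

2350 years

Continuity: the same q passes through each zone, so ΔH = q·Σ(L_j/K_j) — the zones act as resistances in series.
Σ(L/K) = 413/0.110 + 246/13.2 + 116/115 = 3755 + 18.64 + 1.009 = 3774 d
q = ΔH / Σ(L/K) = 1.09 / 3774 = 2.888e-4 m/d (same in every zone)
Zone A: v = q/n = 2.888e-4/0.39 = 7.405e-4 m/d → t_A = 413/7.405e-4 = 557700 d
Zone B: v = q/n = 2.888e-4/0.27 = 0.001070 m/d → t_B = 246/0.001070 = 230000 d
Zone C: v = q/n = 2.888e-4/0.17 = 0.001699 m/d → t_C = 116/0.001699 = 68280 d
Total t = 557700 + 230000 + 68280 = 856000 d
   = 856000 / 365 = 2350 yr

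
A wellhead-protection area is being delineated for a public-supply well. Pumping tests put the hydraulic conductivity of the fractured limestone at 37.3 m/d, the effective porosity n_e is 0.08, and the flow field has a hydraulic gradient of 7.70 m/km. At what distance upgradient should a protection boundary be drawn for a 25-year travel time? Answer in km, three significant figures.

32.8 km

q = Ki = 37.3 × 0.0077 = 0.2872 m/d
Seepage velocity v = q / n = 0.2872 / 0.08 = 3.590 m/d
T = 25 yr × 365 = 9125 d
L = v × T = 3.590 × 9125 = 32760 m
   = 32.8 km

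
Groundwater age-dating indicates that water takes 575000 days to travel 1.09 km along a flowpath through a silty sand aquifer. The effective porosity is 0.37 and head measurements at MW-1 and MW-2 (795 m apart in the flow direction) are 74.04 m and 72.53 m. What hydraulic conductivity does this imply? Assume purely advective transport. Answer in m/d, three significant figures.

0.369 m/d

Hydraulic gradient i = (74.04 − 72.53) / 795 = 1.51 / 795 = 0.001899
L = 1.09 km = 1090 m
v = L / t = 1090 / 575000 = 0.001896 m/d
K = v · n / i = 0.001896 × 0.37 / 0.001899 = 0.369 m/d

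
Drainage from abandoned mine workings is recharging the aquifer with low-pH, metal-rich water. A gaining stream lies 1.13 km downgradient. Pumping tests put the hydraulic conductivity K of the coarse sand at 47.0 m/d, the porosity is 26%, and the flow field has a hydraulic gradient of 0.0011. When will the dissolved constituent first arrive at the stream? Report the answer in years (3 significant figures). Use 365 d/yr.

Specific discharge q = 47.0 × 0.0011 = 0.05170 m/d
v = Ki/n = 47.0·0.0011/0.26 = 0.1988 m/d
L = 1.13 km = 1130 m
t = L / v = 1130 / 0.1988 = 5683 d
   = 5683 / 365 = 15.6 yr

15.6 years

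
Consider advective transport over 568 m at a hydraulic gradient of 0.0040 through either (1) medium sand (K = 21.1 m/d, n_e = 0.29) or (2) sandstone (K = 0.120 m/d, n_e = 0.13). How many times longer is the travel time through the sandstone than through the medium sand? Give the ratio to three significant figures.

Unit 1 (medium sand): v = 21.1×0.0040/0.29 = 0.2910 m/d, t = 568/0.2910 = 1952 d
Unit 2 (sandstone): v = 0.120×0.0040/0.13 = 0.003692 m/d, t = 568/0.003692 = 153800 d
t(sandstone) / t(medium sand) = 153800/1952 = 78.8

78.8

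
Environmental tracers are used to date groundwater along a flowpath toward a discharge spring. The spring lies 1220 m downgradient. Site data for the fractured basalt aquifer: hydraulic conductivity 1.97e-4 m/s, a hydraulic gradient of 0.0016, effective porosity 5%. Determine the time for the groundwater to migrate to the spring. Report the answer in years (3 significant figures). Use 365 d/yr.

K = 1.97e-4 m/s × 86400 s/d = 17.02 m/d
q = Ki = 17.02 × 0.0016 = 0.02723 m/d
v = Ki/n = 17.02·0.0016/0.05 = 0.5447 m/d
t = L / v = 1220 / 0.5447 = 2240 d
   = 2240 / 365 = 6.14 yr

6.14 years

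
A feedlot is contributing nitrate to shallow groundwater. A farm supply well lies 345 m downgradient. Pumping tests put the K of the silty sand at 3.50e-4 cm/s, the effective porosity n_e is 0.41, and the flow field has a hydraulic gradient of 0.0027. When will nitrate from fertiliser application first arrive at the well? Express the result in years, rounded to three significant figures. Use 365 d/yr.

475 years

K = 3.50e-4 cm/s × 864 = 0.3024 m/d
q = Ki = 0.3024 × 0.0027 = 8.165e-4 m/d
v_s = q/n_e = 8.165e-4/0.41 = 0.001991 m/d
t = L / v = 345 / 0.001991 = 173200 d
   = 173200 / 365 = 475 yr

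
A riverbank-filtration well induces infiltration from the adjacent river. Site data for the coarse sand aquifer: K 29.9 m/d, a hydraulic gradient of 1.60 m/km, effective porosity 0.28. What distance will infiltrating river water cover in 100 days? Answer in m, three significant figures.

17.1 m

Darcy flux q = K·i = 29.9 × 0.0016 = 0.04784 m/d
v_s = q/n_e = 0.04784/0.28 = 0.1709 m/d
L = v × T = 0.1709 × 100 = 17.09 m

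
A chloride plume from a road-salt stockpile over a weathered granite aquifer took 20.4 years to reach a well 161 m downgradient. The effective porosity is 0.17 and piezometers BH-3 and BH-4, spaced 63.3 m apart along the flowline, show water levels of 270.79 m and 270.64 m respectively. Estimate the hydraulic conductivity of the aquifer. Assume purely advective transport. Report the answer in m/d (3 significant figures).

1.55 m/d

Hydraulic gradient i = (270.79 − 270.64) / 63.3 = 0.15 / 63.3 = 0.002370
t = 20.4 years = 7446 d
v = L / t = 161 / 7446 = 0.02162 m/d
K = v · n / i = 0.02162 × 0.17 / 0.002370 = 1.55 m/d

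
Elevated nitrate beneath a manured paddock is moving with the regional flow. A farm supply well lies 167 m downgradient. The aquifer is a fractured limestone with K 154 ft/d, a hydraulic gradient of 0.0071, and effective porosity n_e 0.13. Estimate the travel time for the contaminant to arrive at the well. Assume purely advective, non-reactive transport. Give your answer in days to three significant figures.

65.1 days

K = 154 ft/d × 0.3048 = 46.94 m/d
q = Ki = 46.94 × 0.0071 = 0.3333 m/d
v_s = q/n_e = 0.3333/0.13 = 2.564 m/d
t = L / v = 167 / 2.564 = 65.14 d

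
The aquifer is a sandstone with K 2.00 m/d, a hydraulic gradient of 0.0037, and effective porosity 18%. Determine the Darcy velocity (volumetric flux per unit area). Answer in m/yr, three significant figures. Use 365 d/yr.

q = Ki = 2.00 × 0.0037 = 0.007400 m/d
   = 0.007400 × 365 = 2.70 m/yr

2.70 m/yr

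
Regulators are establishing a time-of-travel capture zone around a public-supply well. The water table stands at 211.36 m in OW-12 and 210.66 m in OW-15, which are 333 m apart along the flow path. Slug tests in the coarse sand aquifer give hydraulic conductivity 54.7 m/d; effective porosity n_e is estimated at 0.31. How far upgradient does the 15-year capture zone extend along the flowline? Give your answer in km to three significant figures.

2.03 km

Hydraulic gradient i = (211.36 − 210.66) / 333 = 0.70 / 333 = 0.002102
Darcy flux q = K·i = 54.7 × 0.002102 = 0.1150 m/d
v = Ki/n = 54.7·0.002102/0.31 = 0.3709 m/d
T = 15 yr × 365 = 5475 d
L = v × T = 0.3709 × 5475 = 2031 m
   = 2.03 km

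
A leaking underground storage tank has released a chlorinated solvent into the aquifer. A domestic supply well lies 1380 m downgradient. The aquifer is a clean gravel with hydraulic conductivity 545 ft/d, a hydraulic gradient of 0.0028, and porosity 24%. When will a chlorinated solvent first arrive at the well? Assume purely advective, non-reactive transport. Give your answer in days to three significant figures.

K = 545 ft/d × 0.3048 = 166.1 m/d
q = Ki = 166.1 × 0.0028 = 0.4651 m/d
Average linear velocity = 0.4651 / 0.24 = 1.938 m/d
t = L / v = 1380 / 1.938 = 712.1 d

712 days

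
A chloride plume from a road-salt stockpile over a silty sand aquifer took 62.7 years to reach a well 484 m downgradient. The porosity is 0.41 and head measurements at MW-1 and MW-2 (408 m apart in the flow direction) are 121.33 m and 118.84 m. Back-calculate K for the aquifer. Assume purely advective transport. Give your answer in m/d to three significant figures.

1.42 m/d

Hydraulic gradient i = (121.33 − 118.84) / 408 = 2.49 / 408 = 0.006103
t = 62.7 years = 22890 d
v = L / t = 484 / 22890 = 0.02115 m/d
K = v · n / i = 0.02115 × 0.41 / 0.006103 = 1.42 m/d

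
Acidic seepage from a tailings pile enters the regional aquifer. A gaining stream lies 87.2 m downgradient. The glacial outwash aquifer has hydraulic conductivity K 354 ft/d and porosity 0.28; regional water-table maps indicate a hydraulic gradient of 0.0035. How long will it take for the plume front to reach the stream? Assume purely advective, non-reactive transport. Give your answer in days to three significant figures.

K = 354 ft/d × 0.3048 = 107.9 m/d
Specific discharge q = 107.9 × 0.0035 = 0.3776 m/d
Average linear velocity = 0.3776 / 0.28 = 1.349 m/d
t = L / v = 87.2 / 1.349 = 64.65 d

64.7 days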